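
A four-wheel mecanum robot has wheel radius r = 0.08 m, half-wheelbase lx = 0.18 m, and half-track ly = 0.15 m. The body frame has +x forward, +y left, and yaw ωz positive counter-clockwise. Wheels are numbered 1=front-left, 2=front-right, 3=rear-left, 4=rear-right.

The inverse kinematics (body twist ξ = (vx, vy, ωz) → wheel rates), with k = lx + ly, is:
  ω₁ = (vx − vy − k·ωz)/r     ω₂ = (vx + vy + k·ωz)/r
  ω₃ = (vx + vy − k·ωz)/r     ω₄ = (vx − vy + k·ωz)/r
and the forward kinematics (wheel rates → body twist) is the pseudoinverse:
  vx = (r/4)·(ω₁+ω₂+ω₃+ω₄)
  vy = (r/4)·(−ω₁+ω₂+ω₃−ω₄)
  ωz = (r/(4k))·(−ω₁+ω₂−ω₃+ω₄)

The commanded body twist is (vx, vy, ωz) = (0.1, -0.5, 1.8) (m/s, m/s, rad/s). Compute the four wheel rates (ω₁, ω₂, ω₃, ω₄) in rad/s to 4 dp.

k = lx + ly = 0.18 + 0.15 = 0.3300;  k·ωz = 0.3300·1.8 = 0.5940
ω₁ (FL) = (vx − vy − k·ωz)/r = 0.0060/0.08 = 0.0750
ω₂ (FR) = (vx + vy + k·ωz)/r = 0.1940/0.08 = 2.4250
ω₃ (RL) = (vx + vy − k·ωz)/r = -0.9940/0.08 = -12.4250
ω₄ (RR) = (vx − vy + k·ωz)/r = 1.1940/0.08 = 14.9250

(0.0750, 2.4250, -12.4250, 14.9250)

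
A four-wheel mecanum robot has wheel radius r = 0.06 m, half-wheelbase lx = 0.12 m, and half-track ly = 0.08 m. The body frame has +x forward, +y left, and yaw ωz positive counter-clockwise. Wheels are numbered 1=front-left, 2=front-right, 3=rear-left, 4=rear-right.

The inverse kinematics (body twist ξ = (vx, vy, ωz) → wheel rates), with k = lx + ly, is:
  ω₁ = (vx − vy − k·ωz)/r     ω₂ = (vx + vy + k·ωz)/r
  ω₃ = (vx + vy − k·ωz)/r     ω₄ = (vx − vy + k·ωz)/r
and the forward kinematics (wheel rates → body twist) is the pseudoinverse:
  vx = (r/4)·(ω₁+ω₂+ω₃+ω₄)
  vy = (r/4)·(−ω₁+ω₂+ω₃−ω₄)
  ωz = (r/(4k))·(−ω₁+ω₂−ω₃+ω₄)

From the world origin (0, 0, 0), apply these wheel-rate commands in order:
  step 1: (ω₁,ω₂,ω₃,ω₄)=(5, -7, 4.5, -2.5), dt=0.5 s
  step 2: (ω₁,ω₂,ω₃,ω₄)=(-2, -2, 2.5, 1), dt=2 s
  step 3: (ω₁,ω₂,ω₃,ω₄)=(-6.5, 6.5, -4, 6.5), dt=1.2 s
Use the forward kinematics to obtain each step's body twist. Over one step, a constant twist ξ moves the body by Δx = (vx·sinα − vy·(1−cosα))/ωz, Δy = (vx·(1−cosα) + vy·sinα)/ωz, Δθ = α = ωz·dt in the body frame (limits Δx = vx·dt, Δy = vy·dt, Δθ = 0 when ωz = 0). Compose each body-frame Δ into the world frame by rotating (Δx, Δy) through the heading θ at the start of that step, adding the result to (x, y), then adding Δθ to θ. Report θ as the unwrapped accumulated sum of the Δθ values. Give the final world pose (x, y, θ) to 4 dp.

(0.0424, 0.0483, 1.1775)

step 1: ξ=(vx,vy,ωz)=(0.0000, -0.0750, -1.4250), dt=0.5 → body Δ=(-0.0128, -0.0344, -0.7125) → world pose (-0.0128, -0.0344, -0.7125)
step 2: ξ=(vx,vy,ωz)=(-0.0075, 0.0225, -0.1125), dt=2.0 → body Δ=(-0.0098, 0.0463, -0.2250) → world pose (0.0100, 0.0071, -0.9375)
step 3: ξ=(vx,vy,ωz)=(0.0375, 0.0375, 1.7625), dt=1.2 → body Δ=(-0.0141, 0.0505, 2.1150) → world pose (0.0424, 0.0483, 1.1775)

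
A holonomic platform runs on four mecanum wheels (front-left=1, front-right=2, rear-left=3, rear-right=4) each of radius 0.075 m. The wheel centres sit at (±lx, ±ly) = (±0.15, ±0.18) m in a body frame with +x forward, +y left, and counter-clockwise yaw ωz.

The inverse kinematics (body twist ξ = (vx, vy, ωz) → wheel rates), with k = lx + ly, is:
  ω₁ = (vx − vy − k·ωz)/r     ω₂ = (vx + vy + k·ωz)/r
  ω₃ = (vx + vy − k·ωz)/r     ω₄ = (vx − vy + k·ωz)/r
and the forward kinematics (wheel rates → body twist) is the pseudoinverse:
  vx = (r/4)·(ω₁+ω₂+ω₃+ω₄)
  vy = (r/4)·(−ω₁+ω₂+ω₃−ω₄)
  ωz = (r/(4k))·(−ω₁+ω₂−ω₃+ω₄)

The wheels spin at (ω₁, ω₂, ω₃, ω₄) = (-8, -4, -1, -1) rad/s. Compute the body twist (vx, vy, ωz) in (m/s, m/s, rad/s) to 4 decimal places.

(-0.2625, 0.0750, 0.2273)

k = lx + ly = 0.15 + 0.18 = 0.3300
ω₁+ω₂+ω₃+ω₄ = -14.0000  →  vx = (0.075/4)·-14.0000 = -0.2625
−ω₁+ω₂+ω₃−ω₄ = 4.0000  →  vy = (0.075/4)·4.0000 = 0.0750
−ω₁+ω₂−ω₃+ω₄ = 4.0000  →  ωz = (0.075/1.3200)·4.0000 = 0.2273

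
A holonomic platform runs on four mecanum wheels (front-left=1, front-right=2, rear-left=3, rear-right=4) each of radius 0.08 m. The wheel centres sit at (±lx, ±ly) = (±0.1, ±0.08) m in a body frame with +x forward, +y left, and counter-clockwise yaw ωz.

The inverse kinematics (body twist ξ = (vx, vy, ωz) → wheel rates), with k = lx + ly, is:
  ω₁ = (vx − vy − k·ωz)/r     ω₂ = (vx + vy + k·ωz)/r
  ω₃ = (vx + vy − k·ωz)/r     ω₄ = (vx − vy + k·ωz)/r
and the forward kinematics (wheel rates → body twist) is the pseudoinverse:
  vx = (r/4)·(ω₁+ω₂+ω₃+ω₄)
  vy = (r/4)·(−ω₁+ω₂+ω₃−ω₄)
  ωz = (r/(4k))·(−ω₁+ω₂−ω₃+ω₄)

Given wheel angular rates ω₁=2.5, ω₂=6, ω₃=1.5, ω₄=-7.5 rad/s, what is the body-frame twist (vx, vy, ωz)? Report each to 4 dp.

k = lx + ly = 0.1 + 0.08 = 0.1800
ω₁+ω₂+ω₃+ω₄ = 2.5000  →  vx = (0.08/4)·2.5000 = 0.0500
−ω₁+ω₂+ω₃−ω₄ = 12.5000  →  vy = (0.08/4)·12.5000 = 0.2500
−ω₁+ω₂−ω₃+ω₄ = -5.5000  →  ωz = (0.08/0.7200)·-5.5000 = -0.6111

(0.0500, 0.2500, -0.6111)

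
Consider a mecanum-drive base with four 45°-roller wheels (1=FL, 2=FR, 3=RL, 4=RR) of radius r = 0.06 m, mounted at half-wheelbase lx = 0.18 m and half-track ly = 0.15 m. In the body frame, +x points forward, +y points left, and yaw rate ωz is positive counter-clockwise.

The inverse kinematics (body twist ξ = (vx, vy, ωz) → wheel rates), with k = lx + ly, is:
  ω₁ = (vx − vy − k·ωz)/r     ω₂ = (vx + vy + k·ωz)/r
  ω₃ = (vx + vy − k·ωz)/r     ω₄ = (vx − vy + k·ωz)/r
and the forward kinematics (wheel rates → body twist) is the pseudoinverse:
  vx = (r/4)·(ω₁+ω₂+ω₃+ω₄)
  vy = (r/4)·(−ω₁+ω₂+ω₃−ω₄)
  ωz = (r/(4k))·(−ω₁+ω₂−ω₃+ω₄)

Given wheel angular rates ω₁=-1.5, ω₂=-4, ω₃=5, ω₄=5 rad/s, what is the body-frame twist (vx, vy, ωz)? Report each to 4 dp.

k = lx + ly = 0.18 + 0.15 = 0.3300
ω₁+ω₂+ω₃+ω₄ = 4.5000  →  vx = (0.06/4)·4.5000 = 0.0675
−ω₁+ω₂+ω₃−ω₄ = -2.5000  →  vy = (0.06/4)·-2.5000 = -0.0375
−ω₁+ω₂−ω₃+ω₄ = -2.5000  →  ωz = (0.06/1.3200)·-2.5000 = -0.1136

(0.0675, -0.0375, -0.1136)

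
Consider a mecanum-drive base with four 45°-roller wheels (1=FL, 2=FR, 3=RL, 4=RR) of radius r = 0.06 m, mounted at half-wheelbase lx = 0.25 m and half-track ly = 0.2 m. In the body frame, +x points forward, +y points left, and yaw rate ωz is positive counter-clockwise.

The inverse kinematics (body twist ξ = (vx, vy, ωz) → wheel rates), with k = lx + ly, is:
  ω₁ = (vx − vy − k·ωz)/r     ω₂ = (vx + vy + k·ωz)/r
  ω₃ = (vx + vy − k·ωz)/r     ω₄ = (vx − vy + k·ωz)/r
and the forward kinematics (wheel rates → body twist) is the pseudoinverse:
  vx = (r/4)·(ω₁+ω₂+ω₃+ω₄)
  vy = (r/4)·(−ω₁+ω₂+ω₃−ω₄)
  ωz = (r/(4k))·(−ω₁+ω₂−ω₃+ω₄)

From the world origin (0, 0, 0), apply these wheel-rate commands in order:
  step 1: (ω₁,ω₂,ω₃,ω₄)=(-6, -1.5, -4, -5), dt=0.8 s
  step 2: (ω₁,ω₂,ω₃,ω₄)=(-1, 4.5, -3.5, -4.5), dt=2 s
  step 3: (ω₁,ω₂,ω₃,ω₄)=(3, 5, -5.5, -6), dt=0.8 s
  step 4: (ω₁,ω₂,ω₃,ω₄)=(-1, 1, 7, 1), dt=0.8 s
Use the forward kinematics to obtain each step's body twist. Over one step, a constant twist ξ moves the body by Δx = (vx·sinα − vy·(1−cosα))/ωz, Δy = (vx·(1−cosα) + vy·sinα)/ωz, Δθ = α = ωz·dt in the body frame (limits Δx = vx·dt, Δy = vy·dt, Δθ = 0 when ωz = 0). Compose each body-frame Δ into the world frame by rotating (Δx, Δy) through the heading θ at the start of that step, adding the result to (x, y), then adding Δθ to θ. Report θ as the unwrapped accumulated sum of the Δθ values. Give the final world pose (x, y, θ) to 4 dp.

(-0.3751, 0.3481, 0.3267)

step 1: ξ=(vx,vy,ωz)=(-0.2475, 0.0825, 0.1167), dt=0.8 → body Δ=(-0.2008, 0.0567, 0.0933) → world pose (-0.2008, 0.0567, 0.0933)
step 2: ξ=(vx,vy,ωz)=(-0.0675, 0.0975, 0.1500), dt=2.0 → body Δ=(-0.1620, 0.1720, 0.3000) → world pose (-0.3781, 0.2128, 0.3933)
step 3: ξ=(vx,vy,ωz)=(-0.0525, 0.0375, 0.0500), dt=0.8 → body Δ=(-0.0426, 0.0292, 0.0400) → world pose (-0.4286, 0.2234, 0.4333)
step 4: ξ=(vx,vy,ωz)=(0.1200, 0.1200, -0.1333), dt=0.8 → body Δ=(0.1009, 0.0907, -0.1067) → world pose (-0.3751, 0.3481, 0.3267)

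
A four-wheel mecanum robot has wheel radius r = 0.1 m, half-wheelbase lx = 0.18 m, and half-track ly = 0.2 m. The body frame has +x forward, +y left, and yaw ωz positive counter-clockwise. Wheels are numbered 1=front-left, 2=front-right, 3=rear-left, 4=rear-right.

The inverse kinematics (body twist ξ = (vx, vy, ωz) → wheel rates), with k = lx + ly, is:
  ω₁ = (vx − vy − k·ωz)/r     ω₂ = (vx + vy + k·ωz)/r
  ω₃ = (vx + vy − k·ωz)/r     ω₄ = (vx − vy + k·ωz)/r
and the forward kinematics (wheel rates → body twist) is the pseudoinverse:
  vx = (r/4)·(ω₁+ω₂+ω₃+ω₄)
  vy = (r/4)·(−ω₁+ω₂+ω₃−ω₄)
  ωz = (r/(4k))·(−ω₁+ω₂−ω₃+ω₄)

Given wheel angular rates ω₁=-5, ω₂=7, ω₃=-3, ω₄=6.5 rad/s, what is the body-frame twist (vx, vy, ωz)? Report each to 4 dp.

k = lx + ly = 0.18 + 0.2 = 0.3800
ω₁+ω₂+ω₃+ω₄ = 5.5000  →  vx = (0.1/4)·5.5000 = 0.1375
−ω₁+ω₂+ω₃−ω₄ = 2.5000  →  vy = (0.1/4)·2.5000 = 0.0625
−ω₁+ω₂−ω₃+ω₄ = 21.5000  →  ωz = (0.1/1.5200)·21.5000 = 1.4145

(0.1375, 0.0625, 1.4145)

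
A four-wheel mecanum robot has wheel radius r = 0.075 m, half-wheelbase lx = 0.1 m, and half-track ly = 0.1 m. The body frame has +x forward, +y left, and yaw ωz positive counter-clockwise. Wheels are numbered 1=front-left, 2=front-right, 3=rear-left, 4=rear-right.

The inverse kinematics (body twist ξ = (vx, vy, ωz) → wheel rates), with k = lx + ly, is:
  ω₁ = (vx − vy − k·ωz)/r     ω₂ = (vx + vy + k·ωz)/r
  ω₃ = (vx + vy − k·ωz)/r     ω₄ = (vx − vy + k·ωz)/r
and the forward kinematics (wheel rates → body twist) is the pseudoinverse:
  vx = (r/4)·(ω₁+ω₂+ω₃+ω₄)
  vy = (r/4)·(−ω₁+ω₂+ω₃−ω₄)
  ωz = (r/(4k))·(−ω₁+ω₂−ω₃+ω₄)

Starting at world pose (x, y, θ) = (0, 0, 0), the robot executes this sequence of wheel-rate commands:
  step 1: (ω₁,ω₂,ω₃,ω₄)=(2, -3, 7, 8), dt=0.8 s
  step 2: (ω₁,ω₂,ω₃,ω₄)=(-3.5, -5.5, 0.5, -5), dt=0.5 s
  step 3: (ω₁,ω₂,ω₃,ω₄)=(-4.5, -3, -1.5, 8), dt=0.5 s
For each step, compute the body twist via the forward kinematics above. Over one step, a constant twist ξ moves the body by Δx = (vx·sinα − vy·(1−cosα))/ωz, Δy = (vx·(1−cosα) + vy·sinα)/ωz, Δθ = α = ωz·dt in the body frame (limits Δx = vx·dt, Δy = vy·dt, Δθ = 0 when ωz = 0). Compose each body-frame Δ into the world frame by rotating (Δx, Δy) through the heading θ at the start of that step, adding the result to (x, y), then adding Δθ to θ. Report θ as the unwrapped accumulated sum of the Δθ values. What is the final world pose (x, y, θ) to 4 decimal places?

step 1: ξ=(vx,vy,ωz)=(0.2625, -0.1125, -0.3750), dt=0.8 → body Δ=(0.1935, -0.1199, -0.3000) → world pose (0.1935, -0.1199, -0.3000)
step 2: ξ=(vx,vy,ωz)=(-0.2531, 0.0656, -0.7031), dt=0.5 → body Δ=(-0.1183, 0.0542, -0.3516) → world pose (0.0965, -0.0332, -0.6516)
step 3: ξ=(vx,vy,ωz)=(-0.0187, -0.1500, 1.0312), dt=0.5 → body Δ=(0.0099, -0.0741, 0.5156) → world pose (0.0595, -0.0982, -0.1359)

(0.0595, -0.0982, -0.1359)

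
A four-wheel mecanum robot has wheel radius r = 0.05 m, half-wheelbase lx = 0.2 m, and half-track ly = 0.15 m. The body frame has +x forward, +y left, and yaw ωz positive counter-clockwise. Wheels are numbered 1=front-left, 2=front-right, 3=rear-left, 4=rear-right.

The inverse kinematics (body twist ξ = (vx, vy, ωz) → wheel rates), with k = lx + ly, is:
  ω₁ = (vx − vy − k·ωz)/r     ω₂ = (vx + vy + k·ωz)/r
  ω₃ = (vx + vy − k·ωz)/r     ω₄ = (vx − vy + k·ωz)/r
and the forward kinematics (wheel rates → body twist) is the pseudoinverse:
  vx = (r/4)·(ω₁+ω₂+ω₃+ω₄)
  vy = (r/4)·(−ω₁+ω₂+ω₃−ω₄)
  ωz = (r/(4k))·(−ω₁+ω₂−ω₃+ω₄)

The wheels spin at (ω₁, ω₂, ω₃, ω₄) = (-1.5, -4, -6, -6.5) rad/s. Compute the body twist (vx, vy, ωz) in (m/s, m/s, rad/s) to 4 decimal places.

k = lx + ly = 0.2 + 0.15 = 0.3500
ω₁+ω₂+ω₃+ω₄ = -18.0000  →  vx = (0.05/4)·-18.0000 = -0.2250
−ω₁+ω₂+ω₃−ω₄ = -2.0000  →  vy = (0.05/4)·-2.0000 = -0.0250
−ω₁+ω₂−ω₃+ω₄ = -3.0000  →  ωz = (0.05/1.4000)·-3.0000 = -0.1071

(-0.2250, -0.0250, -0.1071)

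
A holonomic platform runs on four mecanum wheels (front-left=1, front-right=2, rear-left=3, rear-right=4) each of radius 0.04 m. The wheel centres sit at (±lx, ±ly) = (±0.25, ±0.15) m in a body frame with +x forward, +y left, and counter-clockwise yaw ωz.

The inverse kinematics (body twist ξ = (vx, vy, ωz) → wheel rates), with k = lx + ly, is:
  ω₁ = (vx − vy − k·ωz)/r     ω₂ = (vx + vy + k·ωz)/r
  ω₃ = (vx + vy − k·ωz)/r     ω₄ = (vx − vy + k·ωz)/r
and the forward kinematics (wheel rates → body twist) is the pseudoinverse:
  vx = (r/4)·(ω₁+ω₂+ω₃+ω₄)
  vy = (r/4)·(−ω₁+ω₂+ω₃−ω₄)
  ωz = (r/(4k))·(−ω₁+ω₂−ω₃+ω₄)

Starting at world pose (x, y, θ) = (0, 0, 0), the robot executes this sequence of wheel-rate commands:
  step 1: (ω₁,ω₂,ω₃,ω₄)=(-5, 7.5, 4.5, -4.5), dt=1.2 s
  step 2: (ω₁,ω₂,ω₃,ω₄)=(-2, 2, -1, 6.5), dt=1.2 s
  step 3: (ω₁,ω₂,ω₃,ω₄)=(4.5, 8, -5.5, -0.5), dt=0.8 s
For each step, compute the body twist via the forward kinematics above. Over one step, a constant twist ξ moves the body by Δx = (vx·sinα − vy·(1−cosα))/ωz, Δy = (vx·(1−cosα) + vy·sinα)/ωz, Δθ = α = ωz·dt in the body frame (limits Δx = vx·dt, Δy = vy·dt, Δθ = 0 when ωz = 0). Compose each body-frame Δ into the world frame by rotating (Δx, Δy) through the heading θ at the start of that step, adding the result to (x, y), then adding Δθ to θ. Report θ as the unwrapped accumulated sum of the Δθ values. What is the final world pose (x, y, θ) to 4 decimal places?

(0.1418, 0.2531, 0.6200)

step 1: ξ=(vx,vy,ωz)=(0.0250, 0.2150, 0.0875), dt=1.2 → body Δ=(0.0164, 0.2591, 0.1050) → world pose (0.0164, 0.2591, 0.1050)
step 2: ξ=(vx,vy,ωz)=(0.0550, -0.0350, 0.2875), dt=1.2 → body Δ=(0.0719, -0.0299, 0.3450) → world pose (0.0910, 0.2369, 0.4500)
step 3: ξ=(vx,vy,ωz)=(0.0650, -0.0150, 0.2125), dt=0.8 → body Δ=(0.0528, -0.0075, 0.1700) → world pose (0.1418, 0.2531, 0.6200)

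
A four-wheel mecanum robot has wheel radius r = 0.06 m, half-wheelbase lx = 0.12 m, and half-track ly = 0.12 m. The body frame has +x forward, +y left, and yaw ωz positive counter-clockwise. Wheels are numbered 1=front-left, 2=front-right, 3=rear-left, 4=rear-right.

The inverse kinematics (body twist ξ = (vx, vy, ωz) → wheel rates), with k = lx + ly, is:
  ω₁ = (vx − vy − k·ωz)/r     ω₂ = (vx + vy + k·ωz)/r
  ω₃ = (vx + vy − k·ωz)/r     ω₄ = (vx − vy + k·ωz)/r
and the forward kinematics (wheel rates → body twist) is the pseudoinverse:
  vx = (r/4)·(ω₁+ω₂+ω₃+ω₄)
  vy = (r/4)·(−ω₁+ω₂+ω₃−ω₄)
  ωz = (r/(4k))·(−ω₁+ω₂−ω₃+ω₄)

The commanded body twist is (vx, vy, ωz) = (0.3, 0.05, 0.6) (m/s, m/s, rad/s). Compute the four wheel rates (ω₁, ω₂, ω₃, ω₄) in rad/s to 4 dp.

(1.7667, 8.2333, 3.4333, 6.5667)

k = lx + ly = 0.12 + 0.12 = 0.2400;  k·ωz = 0.2400·0.6 = 0.1440
ω₁ (FL) = (vx − vy − k·ωz)/r = 0.1060/0.06 = 1.7667
ω₂ (FR) = (vx + vy + k·ωz)/r = 0.4940/0.06 = 8.2333
ω₃ (RL) = (vx + vy − k·ωz)/r = 0.2060/0.06 = 3.4333
ω₄ (RR) = (vx − vy + k·ωz)/r = 0.3940/0.06 = 6.5667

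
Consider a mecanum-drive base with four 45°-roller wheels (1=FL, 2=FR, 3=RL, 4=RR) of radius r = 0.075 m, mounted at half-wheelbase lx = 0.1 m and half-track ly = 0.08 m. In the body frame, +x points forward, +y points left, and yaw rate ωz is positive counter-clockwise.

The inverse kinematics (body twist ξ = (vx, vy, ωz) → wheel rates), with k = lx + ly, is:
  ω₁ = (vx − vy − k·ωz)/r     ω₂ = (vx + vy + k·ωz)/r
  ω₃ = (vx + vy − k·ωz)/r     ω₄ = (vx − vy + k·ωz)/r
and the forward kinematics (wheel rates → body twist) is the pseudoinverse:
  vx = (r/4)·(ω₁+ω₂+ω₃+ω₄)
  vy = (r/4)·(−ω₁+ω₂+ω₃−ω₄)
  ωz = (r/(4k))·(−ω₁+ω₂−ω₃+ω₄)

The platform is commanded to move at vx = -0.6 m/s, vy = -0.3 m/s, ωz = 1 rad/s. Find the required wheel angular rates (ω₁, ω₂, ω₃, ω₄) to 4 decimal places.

(-6.4000, -9.6000, -14.4000, -1.6000)

k = lx + ly = 0.1 + 0.08 = 0.1800;  k·ωz = 0.1800·1 = 0.1800
ω₁ (FL) = (vx − vy − k·ωz)/r = -0.4800/0.075 = -6.4000
ω₂ (FR) = (vx + vy + k·ωz)/r = -0.7200/0.075 = -9.6000
ω₃ (RL) = (vx + vy − k·ωz)/r = -1.0800/0.075 = -14.4000
ω₄ (RR) = (vx − vy + k·ωz)/r = -0.1200/0.075 = -1.6000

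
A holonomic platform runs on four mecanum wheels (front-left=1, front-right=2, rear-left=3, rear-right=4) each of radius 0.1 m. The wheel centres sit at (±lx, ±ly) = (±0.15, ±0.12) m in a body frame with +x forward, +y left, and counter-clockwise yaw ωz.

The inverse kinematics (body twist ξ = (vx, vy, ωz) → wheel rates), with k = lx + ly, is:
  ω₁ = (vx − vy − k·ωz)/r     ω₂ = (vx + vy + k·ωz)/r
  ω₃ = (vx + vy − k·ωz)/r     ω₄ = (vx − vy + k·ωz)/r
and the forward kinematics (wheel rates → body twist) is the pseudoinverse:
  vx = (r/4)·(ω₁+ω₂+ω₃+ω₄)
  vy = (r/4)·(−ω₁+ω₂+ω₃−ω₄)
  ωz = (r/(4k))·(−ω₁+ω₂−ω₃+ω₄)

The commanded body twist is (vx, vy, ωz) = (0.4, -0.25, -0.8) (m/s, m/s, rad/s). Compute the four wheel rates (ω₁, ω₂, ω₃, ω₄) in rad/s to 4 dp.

k = lx + ly = 0.15 + 0.12 = 0.2700;  k·ωz = 0.2700·-0.8 = -0.2160
ω₁ (FL) = (vx − vy − k·ωz)/r = 0.8660/0.1 = 8.6600
ω₂ (FR) = (vx + vy + k·ωz)/r = -0.0660/0.1 = -0.6600
ω₃ (RL) = (vx + vy − k·ωz)/r = 0.3660/0.1 = 3.6600
ω₄ (RR) = (vx − vy + k·ωz)/r = 0.4340/0.1 = 4.3400

(8.6600, -0.6600, 3.6600, 4.3400)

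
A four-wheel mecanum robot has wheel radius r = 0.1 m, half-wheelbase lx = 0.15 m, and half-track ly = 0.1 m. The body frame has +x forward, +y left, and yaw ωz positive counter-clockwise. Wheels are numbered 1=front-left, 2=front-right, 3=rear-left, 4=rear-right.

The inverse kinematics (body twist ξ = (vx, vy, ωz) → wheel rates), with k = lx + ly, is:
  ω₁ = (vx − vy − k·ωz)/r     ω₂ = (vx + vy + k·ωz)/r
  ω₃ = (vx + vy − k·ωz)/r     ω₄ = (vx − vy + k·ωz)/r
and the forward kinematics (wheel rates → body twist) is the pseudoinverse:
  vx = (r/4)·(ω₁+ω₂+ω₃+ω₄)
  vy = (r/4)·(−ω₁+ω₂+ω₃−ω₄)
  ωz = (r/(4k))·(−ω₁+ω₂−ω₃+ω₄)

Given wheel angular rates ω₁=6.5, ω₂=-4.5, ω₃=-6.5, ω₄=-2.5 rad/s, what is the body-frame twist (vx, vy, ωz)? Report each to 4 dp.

(-0.1750, -0.3750, -0.7000)

k = lx + ly = 0.15 + 0.1 = 0.2500
ω₁+ω₂+ω₃+ω₄ = -7.0000  →  vx = (0.1/4)·-7.0000 = -0.1750
−ω₁+ω₂+ω₃−ω₄ = -15.0000  →  vy = (0.1/4)·-15.0000 = -0.3750
−ω₁+ω₂−ω₃+ω₄ = -7.0000  →  ωz = (0.1/1.0000)·-7.0000 = -0.7000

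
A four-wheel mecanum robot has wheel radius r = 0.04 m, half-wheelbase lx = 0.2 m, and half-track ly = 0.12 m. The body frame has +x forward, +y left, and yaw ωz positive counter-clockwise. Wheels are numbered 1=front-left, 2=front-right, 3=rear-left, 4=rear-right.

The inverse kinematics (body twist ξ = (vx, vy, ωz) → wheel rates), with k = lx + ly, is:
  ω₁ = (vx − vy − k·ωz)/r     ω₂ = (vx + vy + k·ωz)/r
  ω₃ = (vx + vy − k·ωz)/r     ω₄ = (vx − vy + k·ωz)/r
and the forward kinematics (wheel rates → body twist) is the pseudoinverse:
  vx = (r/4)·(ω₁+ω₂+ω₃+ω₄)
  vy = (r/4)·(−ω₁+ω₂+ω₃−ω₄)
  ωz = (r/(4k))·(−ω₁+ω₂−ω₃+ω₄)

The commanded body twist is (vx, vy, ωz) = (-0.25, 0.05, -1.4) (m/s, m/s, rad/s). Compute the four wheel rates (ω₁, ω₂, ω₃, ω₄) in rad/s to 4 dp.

k = lx + ly = 0.2 + 0.12 = 0.3200;  k·ωz = 0.3200·-1.4 = -0.4480
ω₁ (FL) = (vx − vy − k·ωz)/r = 0.1480/0.04 = 3.7000
ω₂ (FR) = (vx + vy + k·ωz)/r = -0.6480/0.04 = -16.2000
ω₃ (RL) = (vx + vy − k·ωz)/r = 0.2480/0.04 = 6.2000
ω₄ (RR) = (vx − vy + k·ωz)/r = -0.7480/0.04 = -18.7000

(3.7000, -16.2000, 6.2000, -18.7000)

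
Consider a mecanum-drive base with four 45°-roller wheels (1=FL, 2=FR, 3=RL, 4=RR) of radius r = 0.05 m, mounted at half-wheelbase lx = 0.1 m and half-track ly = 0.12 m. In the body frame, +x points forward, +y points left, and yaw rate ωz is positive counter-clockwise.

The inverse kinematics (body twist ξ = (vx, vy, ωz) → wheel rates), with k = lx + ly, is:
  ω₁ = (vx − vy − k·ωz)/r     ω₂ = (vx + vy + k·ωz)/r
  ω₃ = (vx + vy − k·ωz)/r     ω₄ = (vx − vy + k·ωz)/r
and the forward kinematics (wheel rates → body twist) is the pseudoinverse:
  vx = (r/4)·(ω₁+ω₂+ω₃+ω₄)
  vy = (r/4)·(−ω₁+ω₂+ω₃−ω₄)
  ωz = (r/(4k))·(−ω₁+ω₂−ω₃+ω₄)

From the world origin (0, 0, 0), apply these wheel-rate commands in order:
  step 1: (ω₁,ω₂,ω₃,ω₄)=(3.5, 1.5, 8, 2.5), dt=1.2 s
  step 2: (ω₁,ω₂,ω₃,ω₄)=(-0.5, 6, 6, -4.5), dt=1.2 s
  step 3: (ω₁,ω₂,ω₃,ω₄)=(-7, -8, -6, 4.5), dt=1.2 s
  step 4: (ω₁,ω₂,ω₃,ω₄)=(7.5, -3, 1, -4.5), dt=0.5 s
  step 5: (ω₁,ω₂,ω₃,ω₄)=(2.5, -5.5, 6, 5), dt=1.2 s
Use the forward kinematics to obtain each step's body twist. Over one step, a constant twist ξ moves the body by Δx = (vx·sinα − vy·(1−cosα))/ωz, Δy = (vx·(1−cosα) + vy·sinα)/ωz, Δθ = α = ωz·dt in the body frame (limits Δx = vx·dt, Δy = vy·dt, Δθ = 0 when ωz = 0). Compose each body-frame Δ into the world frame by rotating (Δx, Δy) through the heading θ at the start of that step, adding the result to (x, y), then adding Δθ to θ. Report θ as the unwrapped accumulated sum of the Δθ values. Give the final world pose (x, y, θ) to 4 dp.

(0.1669, -0.1002, -1.2045)

step 1: ξ=(vx,vy,ωz)=(0.1938, 0.0438, -0.4261), dt=1.2 → body Δ=(0.2356, -0.0079, -0.5114) → world pose (0.2356, -0.0079, -0.5114)
step 2: ξ=(vx,vy,ωz)=(0.0875, 0.2125, -0.2273), dt=1.2 → body Δ=(0.1383, 0.2376, -0.2727) → world pose (0.4725, 0.1316, -0.7841)
step 3: ξ=(vx,vy,ωz)=(-0.2063, -0.1438, 0.5398), dt=1.2 → body Δ=(-0.1766, -0.2381, 0.6477) → world pose (0.1793, 0.0878, -0.1364)
step 4: ξ=(vx,vy,ωz)=(0.0125, -0.0625, -0.9091), dt=0.5 → body Δ=(-0.0009, -0.0316, -0.4545) → world pose (0.1741, 0.0566, -0.5909)
step 5: ξ=(vx,vy,ωz)=(0.1000, -0.0875, -0.5114), dt=1.2 → body Δ=(0.0814, -0.1342, -0.6136) → world pose (0.1669, -0.1002, -1.2045)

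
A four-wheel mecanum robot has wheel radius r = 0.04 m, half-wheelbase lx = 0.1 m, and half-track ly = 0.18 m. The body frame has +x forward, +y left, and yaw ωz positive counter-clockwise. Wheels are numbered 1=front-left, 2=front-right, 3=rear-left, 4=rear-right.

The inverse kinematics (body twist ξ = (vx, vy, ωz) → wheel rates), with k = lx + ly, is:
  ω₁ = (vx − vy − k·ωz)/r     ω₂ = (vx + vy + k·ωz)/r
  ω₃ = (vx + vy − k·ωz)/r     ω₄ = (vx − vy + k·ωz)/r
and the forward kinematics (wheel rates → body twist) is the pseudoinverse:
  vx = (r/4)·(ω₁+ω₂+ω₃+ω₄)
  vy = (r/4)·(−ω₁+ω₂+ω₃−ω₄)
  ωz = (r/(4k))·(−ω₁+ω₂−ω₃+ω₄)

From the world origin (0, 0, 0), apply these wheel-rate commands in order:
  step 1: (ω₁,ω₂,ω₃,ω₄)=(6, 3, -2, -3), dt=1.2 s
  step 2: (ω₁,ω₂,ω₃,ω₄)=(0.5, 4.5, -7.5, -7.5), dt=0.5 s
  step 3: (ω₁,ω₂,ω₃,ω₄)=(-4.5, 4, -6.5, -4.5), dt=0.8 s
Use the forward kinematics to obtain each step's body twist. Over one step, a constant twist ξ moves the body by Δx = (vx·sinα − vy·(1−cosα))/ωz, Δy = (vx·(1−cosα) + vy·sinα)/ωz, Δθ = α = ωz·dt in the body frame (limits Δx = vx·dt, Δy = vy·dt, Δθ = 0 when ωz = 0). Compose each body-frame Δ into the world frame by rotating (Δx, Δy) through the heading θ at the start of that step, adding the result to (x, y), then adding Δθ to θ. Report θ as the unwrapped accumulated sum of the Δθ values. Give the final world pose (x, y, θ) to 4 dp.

(-0.0952, 0.0457, 0.2000)

step 1: ξ=(vx,vy,ωz)=(0.0400, -0.0200, -0.1429), dt=1.2 → body Δ=(0.0457, -0.0280, -0.1714) → world pose (0.0457, -0.0280, -0.1714)
step 2: ξ=(vx,vy,ωz)=(-0.1000, 0.0400, 0.1429), dt=0.5 → body Δ=(-0.0507, 0.0182, 0.0714) → world pose (-0.0011, -0.0014, -0.1000)
step 3: ξ=(vx,vy,ωz)=(-0.1150, 0.0650, 0.3750), dt=0.8 → body Δ=(-0.0984, 0.0375, 0.3000) → world pose (-0.0952, 0.0457, 0.2000)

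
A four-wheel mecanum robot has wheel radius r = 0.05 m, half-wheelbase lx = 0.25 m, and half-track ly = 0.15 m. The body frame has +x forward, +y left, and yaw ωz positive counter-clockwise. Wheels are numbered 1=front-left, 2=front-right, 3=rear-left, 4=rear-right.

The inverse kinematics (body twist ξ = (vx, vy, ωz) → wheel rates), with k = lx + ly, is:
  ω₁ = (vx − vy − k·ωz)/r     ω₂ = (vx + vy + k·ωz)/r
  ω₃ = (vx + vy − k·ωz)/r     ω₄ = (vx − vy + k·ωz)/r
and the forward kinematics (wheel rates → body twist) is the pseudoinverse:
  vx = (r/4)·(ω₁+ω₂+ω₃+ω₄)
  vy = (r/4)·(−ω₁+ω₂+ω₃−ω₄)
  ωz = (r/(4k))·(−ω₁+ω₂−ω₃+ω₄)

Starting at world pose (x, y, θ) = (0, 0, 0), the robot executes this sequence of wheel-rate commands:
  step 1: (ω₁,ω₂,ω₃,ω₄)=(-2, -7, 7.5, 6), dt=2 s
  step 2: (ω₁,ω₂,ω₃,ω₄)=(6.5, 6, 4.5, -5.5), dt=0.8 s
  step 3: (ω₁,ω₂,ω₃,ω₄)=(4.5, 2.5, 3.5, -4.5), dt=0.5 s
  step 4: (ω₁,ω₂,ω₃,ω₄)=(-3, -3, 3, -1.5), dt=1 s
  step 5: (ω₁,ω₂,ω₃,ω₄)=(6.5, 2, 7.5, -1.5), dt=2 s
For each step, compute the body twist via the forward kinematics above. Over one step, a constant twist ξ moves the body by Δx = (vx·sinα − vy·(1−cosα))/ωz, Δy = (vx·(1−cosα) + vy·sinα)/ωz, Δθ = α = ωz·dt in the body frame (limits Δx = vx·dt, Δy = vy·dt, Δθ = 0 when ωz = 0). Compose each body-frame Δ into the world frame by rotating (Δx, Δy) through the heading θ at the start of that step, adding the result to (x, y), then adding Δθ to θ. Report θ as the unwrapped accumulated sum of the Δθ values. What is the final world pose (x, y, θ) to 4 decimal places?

(0.4721, -0.3300, -1.8094)

step 1: ξ=(vx,vy,ωz)=(0.0563, -0.0438, -0.2031), dt=2.0 → body Δ=(0.0919, -0.1077, -0.4062) → world pose (0.0919, -0.1077, -0.4062)
step 2: ξ=(vx,vy,ωz)=(0.1438, 0.1188, -0.3281), dt=0.8 → body Δ=(0.1261, 0.0789, -0.2625) → world pose (0.2389, -0.0850, -0.6687)
step 3: ξ=(vx,vy,ωz)=(0.0750, 0.0750, -0.3125), dt=0.5 → body Δ=(0.0403, 0.0344, -0.1562) → world pose (0.2918, -0.0830, -0.8250)
step 4: ξ=(vx,vy,ωz)=(-0.0563, 0.0563, -0.1406), dt=1.0 → body Δ=(-0.0521, 0.0600, -0.1406) → world pose (0.3006, -0.0039, -0.9656)
step 5: ξ=(vx,vy,ωz)=(0.1812, 0.0563, -0.4219), dt=2.0 → body Δ=(0.3657, -0.0445, -0.8438) → world pose (0.4721, -0.3300, -1.8094)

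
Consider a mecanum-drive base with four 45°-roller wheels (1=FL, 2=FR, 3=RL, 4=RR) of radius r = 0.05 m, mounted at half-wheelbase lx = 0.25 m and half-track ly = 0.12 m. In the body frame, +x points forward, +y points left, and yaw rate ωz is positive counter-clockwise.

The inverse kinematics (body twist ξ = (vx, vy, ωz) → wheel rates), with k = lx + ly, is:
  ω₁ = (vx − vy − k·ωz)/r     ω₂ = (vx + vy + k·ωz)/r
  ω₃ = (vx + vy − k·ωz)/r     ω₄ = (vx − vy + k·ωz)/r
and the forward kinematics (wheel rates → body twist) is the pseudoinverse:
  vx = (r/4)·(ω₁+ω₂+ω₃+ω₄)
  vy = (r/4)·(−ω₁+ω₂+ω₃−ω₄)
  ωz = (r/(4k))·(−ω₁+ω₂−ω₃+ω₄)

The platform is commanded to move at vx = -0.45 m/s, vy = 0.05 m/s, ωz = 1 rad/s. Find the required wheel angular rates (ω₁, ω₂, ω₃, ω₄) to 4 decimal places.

(-17.4000, -0.6000, -15.4000, -2.6000)

k = lx + ly = 0.25 + 0.12 = 0.3700;  k·ωz = 0.3700·1 = 0.3700
ω₁ (FL) = (vx − vy − k·ωz)/r = -0.8700/0.05 = -17.4000
ω₂ (FR) = (vx + vy + k·ωz)/r = -0.0300/0.05 = -0.6000
ω₃ (RL) = (vx + vy − k·ωz)/r = -0.7700/0.05 = -15.4000
ω₄ (RR) = (vx − vy + k·ωz)/r = -0.1300/0.05 = -2.6000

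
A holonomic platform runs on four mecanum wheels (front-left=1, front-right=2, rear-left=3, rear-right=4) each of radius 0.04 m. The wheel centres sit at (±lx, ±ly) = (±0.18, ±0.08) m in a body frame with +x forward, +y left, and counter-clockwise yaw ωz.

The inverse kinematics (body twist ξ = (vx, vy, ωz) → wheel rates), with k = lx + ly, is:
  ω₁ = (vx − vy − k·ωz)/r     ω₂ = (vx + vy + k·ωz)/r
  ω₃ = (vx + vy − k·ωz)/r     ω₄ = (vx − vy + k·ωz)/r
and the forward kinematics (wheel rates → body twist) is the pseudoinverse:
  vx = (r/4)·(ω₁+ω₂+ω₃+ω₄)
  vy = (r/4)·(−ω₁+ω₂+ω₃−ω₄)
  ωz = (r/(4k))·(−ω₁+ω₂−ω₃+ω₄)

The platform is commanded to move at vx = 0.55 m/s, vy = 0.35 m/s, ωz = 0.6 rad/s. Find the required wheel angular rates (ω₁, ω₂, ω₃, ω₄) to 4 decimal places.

(1.1000, 26.4000, 18.6000, 8.9000)

k = lx + ly = 0.18 + 0.08 = 0.2600;  k·ωz = 0.2600·0.6 = 0.1560
ω₁ (FL) = (vx − vy − k·ωz)/r = 0.0440/0.04 = 1.1000
ω₂ (FR) = (vx + vy + k·ωz)/r = 1.0560/0.04 = 26.4000
ω₃ (RL) = (vx + vy − k·ωz)/r = 0.7440/0.04 = 18.6000
ω₄ (RR) = (vx − vy + k·ωz)/r = 0.3560/0.04 = 8.9000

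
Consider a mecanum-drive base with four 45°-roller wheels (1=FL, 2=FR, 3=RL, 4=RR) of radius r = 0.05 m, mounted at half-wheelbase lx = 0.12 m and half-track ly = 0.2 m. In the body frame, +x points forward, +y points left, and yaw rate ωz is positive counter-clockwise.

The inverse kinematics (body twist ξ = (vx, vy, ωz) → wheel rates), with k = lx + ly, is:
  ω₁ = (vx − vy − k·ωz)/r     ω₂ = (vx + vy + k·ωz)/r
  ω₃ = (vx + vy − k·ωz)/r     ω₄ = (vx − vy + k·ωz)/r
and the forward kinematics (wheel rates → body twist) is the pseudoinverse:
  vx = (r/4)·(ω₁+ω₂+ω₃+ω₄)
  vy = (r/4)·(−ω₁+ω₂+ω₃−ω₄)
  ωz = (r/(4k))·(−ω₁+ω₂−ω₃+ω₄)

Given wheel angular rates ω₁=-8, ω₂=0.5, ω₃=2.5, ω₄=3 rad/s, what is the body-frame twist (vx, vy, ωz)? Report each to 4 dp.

k = lx + ly = 0.12 + 0.2 = 0.3200
ω₁+ω₂+ω₃+ω₄ = -2.0000  →  vx = (0.05/4)·-2.0000 = -0.0250
−ω₁+ω₂+ω₃−ω₄ = 8.0000  →  vy = (0.05/4)·8.0000 = 0.1000
−ω₁+ω₂−ω₃+ω₄ = 9.0000  →  ωz = (0.05/1.2800)·9.0000 = 0.3516

(-0.0250, 0.1000, 0.3516)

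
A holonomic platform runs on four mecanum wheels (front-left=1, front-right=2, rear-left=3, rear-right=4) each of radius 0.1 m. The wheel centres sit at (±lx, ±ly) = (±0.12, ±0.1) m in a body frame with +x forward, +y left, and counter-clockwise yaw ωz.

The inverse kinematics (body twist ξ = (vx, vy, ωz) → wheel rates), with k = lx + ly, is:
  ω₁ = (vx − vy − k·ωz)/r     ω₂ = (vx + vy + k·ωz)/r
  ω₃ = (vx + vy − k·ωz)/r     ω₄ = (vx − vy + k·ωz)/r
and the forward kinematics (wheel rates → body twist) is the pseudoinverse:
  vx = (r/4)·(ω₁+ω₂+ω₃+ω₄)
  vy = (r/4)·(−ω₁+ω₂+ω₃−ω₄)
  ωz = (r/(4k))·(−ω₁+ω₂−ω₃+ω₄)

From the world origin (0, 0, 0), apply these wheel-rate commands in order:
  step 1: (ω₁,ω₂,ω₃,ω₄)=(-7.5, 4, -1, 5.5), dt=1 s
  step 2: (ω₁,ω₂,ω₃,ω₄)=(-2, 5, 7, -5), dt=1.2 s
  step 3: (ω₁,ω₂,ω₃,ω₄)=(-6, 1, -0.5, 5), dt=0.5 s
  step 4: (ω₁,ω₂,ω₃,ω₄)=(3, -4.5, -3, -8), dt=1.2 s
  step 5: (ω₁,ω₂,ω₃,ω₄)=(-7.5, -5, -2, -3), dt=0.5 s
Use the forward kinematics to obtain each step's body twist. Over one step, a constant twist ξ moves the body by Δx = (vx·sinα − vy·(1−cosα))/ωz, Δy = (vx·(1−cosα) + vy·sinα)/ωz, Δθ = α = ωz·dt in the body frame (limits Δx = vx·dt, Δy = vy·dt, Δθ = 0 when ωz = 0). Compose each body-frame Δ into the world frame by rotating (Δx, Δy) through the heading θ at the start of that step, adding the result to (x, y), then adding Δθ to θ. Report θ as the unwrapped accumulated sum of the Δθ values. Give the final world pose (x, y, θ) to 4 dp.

step 1: ξ=(vx,vy,ωz)=(0.0250, 0.1250, 2.0455), dt=1.0 → body Δ=(-0.0782, 0.0722, 2.0455) → world pose (-0.0782, 0.0722, 2.0455)
step 2: ξ=(vx,vy,ωz)=(0.1250, 0.4750, -0.5682), dt=1.2 → body Δ=(0.3256, 0.4777, -0.6818) → world pose (-0.6518, 0.1434, 1.3636)
step 3: ξ=(vx,vy,ωz)=(-0.0125, 0.0375, 1.4205), dt=0.5 → body Δ=(-0.0121, 0.0151, 0.7102) → world pose (-0.6691, 0.1347, 2.0739)
step 4: ξ=(vx,vy,ωz)=(-0.3125, -0.0625, -1.4205), dt=1.2 → body Δ=(-0.2679, 0.2057, -1.7045) → world pose (-0.7202, -0.1992, 0.3693)
step 5: ξ=(vx,vy,ωz)=(-0.4375, 0.0875, 0.1705), dt=0.5 → body Δ=(-0.2203, 0.0344, 0.0852) → world pose (-0.9381, -0.2467, 0.4545)

(-0.9381, -0.2467, 0.4545)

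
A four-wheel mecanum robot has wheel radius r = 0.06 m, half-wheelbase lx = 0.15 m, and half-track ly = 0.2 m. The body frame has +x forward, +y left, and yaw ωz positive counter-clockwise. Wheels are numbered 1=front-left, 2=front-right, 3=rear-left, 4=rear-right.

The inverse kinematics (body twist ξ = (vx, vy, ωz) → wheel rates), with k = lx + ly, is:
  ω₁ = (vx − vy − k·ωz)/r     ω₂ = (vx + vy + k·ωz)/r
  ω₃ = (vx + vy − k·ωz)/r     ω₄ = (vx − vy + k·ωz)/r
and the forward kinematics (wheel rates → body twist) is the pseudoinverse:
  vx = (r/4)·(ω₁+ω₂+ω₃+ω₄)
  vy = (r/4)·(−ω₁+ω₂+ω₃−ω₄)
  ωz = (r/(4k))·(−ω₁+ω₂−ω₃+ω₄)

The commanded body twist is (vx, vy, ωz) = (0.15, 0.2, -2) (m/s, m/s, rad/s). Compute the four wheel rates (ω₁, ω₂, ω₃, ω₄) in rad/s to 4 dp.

(10.8333, -5.8333, 17.5000, -12.5000)

k = lx + ly = 0.15 + 0.2 = 0.3500;  k·ωz = 0.3500·-2 = -0.7000
ω₁ (FL) = (vx − vy − k·ωz)/r = 0.6500/0.06 = 10.8333
ω₂ (FR) = (vx + vy + k·ωz)/r = -0.3500/0.06 = -5.8333
ω₃ (RL) = (vx + vy − k·ωz)/r = 1.0500/0.06 = 17.5000
ω₄ (RR) = (vx − vy + k·ωz)/r = -0.7500/0.06 = -12.5000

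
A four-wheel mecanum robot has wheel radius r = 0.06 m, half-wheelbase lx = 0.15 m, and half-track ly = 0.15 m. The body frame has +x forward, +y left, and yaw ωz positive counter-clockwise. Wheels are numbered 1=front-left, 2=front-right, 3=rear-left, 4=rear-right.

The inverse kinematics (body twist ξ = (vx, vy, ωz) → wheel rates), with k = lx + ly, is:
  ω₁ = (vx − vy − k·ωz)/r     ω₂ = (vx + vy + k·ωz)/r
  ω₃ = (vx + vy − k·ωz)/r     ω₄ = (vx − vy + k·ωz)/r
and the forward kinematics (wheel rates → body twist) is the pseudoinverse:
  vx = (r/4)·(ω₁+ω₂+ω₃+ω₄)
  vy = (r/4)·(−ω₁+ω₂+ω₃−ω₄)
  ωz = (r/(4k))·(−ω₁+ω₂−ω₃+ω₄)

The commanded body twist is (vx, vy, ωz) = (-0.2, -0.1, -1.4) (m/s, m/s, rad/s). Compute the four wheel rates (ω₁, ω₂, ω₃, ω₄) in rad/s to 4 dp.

(5.3333, -12.0000, 2.0000, -8.6667)

k = lx + ly = 0.15 + 0.15 = 0.3000;  k·ωz = 0.3000·-1.4 = -0.4200
ω₁ (FL) = (vx − vy − k·ωz)/r = 0.3200/0.06 = 5.3333
ω₂ (FR) = (vx + vy + k·ωz)/r = -0.7200/0.06 = -12.0000
ω₃ (RL) = (vx + vy − k·ωz)/r = 0.1200/0.06 = 2.0000
ω₄ (RR) = (vx − vy + k·ωz)/r = -0.5200/0.06 = -8.6667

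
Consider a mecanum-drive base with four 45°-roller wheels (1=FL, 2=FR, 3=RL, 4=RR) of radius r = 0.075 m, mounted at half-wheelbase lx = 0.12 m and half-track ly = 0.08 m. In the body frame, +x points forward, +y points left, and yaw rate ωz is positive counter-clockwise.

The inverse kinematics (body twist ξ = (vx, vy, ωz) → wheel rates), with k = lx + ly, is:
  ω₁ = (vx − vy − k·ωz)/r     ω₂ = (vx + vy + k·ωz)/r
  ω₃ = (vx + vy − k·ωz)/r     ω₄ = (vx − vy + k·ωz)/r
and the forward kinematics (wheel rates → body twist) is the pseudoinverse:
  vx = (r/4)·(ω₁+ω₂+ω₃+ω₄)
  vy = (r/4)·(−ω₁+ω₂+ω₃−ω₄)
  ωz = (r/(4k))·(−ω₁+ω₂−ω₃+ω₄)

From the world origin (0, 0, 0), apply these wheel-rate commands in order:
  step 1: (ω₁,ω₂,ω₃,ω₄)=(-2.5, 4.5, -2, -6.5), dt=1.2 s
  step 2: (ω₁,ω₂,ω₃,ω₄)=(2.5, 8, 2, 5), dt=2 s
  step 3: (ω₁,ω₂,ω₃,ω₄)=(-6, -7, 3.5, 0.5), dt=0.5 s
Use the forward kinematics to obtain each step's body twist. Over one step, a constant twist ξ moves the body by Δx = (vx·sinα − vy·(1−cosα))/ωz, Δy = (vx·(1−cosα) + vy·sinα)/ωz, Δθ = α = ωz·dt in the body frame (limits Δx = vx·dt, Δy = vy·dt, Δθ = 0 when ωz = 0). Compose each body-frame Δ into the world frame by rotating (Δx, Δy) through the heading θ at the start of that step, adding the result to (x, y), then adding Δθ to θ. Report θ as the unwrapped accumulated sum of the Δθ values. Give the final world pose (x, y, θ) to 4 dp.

(0.0233, 0.7073, 1.6875)

step 1: ξ=(vx,vy,ωz)=(-0.1219, 0.2156, 0.2344), dt=1.2 → body Δ=(-0.1805, 0.2349, 0.2812) → world pose (-0.1805, 0.2349, 0.2812)
step 2: ξ=(vx,vy,ωz)=(0.3281, 0.0469, 0.7969), dt=2.0 → body Δ=(0.3515, 0.4800, 1.5937) → world pose (0.0240, 0.7936, 1.8750)
step 3: ξ=(vx,vy,ωz)=(-0.1687, 0.0375, -0.3750), dt=0.5 → body Δ=(-0.0821, 0.0265, -0.1875) → world pose (0.0233, 0.7073, 1.6875)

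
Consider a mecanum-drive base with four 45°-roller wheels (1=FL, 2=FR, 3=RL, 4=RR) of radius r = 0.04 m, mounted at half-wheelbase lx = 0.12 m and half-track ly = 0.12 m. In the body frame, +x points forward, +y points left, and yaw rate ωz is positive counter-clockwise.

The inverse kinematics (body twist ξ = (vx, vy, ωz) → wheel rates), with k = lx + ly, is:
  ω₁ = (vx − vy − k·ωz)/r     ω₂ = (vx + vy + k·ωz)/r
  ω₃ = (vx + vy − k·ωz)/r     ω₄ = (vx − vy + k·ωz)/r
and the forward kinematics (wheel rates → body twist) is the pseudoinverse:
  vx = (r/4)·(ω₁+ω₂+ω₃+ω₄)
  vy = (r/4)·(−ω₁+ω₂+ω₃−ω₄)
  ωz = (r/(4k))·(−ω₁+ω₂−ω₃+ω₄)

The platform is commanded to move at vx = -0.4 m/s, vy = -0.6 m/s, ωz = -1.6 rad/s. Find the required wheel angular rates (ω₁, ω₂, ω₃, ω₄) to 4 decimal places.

k = lx + ly = 0.12 + 0.12 = 0.2400;  k·ωz = 0.2400·-1.6 = -0.3840
ω₁ (FL) = (vx − vy − k·ωz)/r = 0.5840/0.04 = 14.6000
ω₂ (FR) = (vx + vy + k·ωz)/r = -1.3840/0.04 = -34.6000
ω₃ (RL) = (vx + vy − k·ωz)/r = -0.6160/0.04 = -15.4000
ω₄ (RR) = (vx − vy + k·ωz)/r = -0.1840/0.04 = -4.6000

(14.6000, -34.6000, -15.4000, -4.6000)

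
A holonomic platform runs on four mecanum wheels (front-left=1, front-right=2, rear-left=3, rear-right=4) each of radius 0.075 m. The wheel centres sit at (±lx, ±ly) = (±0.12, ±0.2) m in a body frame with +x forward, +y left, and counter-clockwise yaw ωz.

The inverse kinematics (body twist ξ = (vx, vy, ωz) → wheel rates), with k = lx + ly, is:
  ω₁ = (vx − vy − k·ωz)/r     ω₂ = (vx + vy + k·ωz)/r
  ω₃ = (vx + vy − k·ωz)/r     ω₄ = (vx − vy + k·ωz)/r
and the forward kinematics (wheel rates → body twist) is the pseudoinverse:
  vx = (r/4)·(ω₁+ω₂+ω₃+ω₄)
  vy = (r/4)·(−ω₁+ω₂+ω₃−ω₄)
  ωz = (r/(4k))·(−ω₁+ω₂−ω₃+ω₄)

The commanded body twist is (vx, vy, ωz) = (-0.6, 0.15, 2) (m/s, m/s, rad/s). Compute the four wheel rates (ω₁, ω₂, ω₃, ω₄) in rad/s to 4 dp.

(-18.5333, 2.5333, -14.5333, -1.4667)

k = lx + ly = 0.12 + 0.2 = 0.3200;  k·ωz = 0.3200·2 = 0.6400
ω₁ (FL) = (vx − vy − k·ωz)/r = -1.3900/0.075 = -18.5333
ω₂ (FR) = (vx + vy + k·ωz)/r = 0.1900/0.075 = 2.5333
ω₃ (RL) = (vx + vy − k·ωz)/r = -1.0900/0.075 = -14.5333
ω₄ (RR) = (vx − vy + k·ωz)/r = -0.1100/0.075 = -1.4667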